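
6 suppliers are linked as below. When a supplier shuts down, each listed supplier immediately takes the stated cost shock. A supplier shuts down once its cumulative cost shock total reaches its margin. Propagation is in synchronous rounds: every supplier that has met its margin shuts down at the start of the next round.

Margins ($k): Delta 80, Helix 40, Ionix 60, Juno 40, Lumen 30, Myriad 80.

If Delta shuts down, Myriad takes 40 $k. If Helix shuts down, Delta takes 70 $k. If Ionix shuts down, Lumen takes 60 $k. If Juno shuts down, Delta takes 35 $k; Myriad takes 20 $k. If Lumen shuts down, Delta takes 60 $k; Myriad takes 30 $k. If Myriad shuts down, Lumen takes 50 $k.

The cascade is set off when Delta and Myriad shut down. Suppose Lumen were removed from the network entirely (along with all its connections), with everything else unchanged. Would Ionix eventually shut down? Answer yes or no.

With Lumen removed:
Round 1 — Delta, Myriad shut down (initial).
No further shutdowns.

no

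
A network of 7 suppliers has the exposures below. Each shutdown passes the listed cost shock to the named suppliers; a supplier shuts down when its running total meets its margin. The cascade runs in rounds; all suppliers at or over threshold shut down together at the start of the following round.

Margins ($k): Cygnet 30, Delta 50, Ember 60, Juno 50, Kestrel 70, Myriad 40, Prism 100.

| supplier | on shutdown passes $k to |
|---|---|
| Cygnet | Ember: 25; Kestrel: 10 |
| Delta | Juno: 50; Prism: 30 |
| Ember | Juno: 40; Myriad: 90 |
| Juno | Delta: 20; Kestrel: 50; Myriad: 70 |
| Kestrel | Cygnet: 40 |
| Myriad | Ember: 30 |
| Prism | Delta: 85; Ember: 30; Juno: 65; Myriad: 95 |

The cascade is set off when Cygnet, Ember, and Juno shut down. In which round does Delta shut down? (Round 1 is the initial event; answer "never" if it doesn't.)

never

Round 1 — Cygnet, Ember, Juno shut down (initial).
  Delta: +20 → 20 < 50
  Kestrel: +10+50 → 60 < 70
  Myriad: +90+70 → 160 ≥ 40
Round 2 — Myriad shuts down.
No further shutdowns.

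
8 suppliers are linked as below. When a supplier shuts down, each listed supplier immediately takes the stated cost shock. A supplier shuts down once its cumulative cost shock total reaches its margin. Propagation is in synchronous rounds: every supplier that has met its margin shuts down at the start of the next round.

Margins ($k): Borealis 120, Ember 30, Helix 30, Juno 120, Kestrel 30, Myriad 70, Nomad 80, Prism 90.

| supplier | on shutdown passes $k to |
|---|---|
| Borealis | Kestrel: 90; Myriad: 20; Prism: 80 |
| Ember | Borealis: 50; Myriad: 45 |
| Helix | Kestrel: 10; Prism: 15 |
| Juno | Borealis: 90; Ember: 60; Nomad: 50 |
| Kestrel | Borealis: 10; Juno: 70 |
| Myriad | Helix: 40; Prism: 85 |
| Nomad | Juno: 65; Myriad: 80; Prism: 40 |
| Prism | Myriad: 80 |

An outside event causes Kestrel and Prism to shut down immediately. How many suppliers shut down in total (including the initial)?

Round 1 — Kestrel, Prism shut down (initial).
  Borealis: +10 → 10 < 120
  Juno: +70 → 70 < 120
  Myriad: +80 → 80 ≥ 70
Round 2 — Myriad shuts down.
  Helix: +40 → 40 ≥ 30
Round 3 — Helix shuts down.
No further shutdowns.

4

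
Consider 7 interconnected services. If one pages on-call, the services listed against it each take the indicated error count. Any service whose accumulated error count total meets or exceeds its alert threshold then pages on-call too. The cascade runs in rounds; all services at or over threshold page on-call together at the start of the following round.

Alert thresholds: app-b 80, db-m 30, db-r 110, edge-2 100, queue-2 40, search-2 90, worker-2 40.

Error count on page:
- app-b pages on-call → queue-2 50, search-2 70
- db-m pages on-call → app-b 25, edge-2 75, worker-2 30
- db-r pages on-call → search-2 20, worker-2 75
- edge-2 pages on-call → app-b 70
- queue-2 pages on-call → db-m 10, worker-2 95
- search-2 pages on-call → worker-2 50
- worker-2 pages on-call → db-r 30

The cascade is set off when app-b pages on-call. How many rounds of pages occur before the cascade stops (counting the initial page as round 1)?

3

Round 1 — app-b pages on-call (initial).
  queue-2: +50 → 50 ≥ 40
  search-2: +70 → 70 < 90
Round 2 — queue-2 pages on-call.
  db-m: +10 → 10 < 30
  worker-2: +95 → 95 ≥ 40
Round 3 — worker-2 pages on-call.
  db-r: +30 → 30 < 110
No further pages.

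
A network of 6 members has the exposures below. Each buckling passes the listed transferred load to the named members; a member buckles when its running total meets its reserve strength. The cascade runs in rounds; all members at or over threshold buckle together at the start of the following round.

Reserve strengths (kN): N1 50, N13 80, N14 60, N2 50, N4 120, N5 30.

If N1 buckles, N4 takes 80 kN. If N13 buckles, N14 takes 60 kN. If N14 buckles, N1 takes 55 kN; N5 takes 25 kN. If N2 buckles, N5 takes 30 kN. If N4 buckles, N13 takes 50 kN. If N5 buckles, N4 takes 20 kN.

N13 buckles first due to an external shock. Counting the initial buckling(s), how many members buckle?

Round 1 — N13 buckles (initial).
  N14: +60 → 60 ≥ 60
Round 2 — N14 buckles.
  N1: +55 → 55 ≥ 50
  N5: +25 → 25 < 30
Round 3 — N1 buckles.
  N4: +80 → 80 < 120
No further bucklings.

3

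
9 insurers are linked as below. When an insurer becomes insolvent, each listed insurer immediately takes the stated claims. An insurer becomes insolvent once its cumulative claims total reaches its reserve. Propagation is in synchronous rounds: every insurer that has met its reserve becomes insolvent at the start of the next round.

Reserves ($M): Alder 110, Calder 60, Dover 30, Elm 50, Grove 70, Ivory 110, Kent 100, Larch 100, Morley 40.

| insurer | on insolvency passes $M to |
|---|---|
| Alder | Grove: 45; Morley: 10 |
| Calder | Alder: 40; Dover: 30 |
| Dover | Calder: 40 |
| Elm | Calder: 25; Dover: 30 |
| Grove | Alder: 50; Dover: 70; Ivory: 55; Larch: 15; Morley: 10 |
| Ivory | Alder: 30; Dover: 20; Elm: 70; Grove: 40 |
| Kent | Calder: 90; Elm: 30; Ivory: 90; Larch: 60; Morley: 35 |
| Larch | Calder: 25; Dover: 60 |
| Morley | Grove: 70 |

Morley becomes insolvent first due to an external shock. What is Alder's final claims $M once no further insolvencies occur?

50

Round 1 — Morley becomes insolvent (initial).
  Grove: +70 → 70 ≥ 70
Round 2 — Grove becomes insolvent.
  Alder: +50 → 50 < 110
  Dover: +70 → 70 ≥ 30
  Ivory: +55 → 55 < 110
  Larch: +15 → 15 < 100
Round 3 — Dover becomes insolvent.
  Calder: +40 → 40 < 60
No further insolvencies.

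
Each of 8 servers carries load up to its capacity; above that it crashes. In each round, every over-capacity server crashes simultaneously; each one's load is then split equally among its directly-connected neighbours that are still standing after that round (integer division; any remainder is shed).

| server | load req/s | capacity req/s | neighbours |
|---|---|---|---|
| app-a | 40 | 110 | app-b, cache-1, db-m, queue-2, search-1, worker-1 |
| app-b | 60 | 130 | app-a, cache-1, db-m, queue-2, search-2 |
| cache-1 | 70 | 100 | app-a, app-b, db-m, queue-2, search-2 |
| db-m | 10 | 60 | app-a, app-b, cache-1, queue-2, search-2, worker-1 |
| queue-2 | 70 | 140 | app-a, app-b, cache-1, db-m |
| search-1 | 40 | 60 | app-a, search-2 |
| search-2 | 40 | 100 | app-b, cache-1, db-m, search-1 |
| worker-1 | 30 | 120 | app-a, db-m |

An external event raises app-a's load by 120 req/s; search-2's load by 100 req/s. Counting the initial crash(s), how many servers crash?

7

Round 1 — app-a at 160 > 110; search-2 at 140 > 100. app-a, search-2 crash.
  app-a sheds 160 req/s to app-b, cache-1, db-m, queue-2, search-1, worker-1: 26 each (4 lost).
    app-b: 60+26 = 86 ≤ 130
    cache-1: 70+26 = 96 ≤ 100
    db-m: 10+26 = 36 ≤ 60
    queue-2: 70+26 = 96 ≤ 140
    search-1: 40+26 = 66 > 60
    worker-1: 30+26 = 56 ≤ 120
  search-2 sheds 140 req/s to app-b, cache-1, db-m, search-1: 35 each.
    app-b: 86+35 = 121 ≤ 130
    cache-1: 96+35 = 131 > 100
    db-m: 36+35 = 71 > 60
    search-1: 66+35 = 101 > 60
Round 2 — cache-1, db-m, search-1 crash.
  cache-1 sheds 131 req/s to app-b, queue-2: 65 each (1 lost).
    app-b: 121+65 = 186 > 130
    queue-2: 96+65 = 161 > 140
  db-m sheds 71 req/s to app-b, queue-2, worker-1: 23 each (2 lost).
    app-b: 186+23 = 209 > 130
    queue-2: 161+23 = 184 > 140
    worker-1: 56+23 = 79 ≤ 120
  search-1 sheds 101 req/s: no online neighbours, lost.
Round 3 — app-b, queue-2 crash.
  app-b sheds 209 req/s: no online neighbours, lost.
  queue-2 sheds 184 req/s: no online neighbours, lost.
No further crashes.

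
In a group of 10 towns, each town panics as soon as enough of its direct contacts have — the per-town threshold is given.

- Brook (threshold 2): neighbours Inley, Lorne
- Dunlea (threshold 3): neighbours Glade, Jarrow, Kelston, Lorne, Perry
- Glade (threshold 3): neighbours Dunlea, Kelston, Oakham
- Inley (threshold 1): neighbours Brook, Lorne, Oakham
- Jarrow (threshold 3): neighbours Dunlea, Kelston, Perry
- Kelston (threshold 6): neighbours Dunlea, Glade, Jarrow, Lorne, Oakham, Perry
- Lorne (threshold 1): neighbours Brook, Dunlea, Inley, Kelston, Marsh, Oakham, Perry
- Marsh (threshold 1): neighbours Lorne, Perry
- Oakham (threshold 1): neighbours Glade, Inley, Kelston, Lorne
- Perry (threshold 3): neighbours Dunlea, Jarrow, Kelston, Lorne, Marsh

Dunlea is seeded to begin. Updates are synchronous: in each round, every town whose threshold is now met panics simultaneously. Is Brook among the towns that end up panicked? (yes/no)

Round 1 — Dunlea panics (initial).
Round 2 — checking thresholds:
  Glade: 1 of 3 neighbours < 3, below threshold.
  Jarrow: 1 of 3 neighbours < 3, below threshold.
  Kelston: 1 of 6 neighbours < 6, below threshold.
  Lorne: 1 of 7 neighbours ≥ 1, panics.
  Perry: 1 of 5 neighbours < 3, below threshold.
Round 3 — checking thresholds:
  Brook: 1 of 2 neighbours < 2, below threshold.
  Glade: 1 of 3 neighbours < 3, below threshold.
  Inley: 1 of 3 neighbours ≥ 1, panics.
  Jarrow: 1 of 3 neighbours < 3, below threshold.
  Kelston: 2 of 6 neighbours < 6, below threshold.
  Marsh: 1 of 2 neighbours ≥ 1, panics.
  Oakham: 1 of 4 neighbours ≥ 1, panics.
  Perry: 2 of 5 neighbours < 3, below threshold.
Round 4 — checking thresholds:
  Brook: 2 of 2 neighbours ≥ 2, panics.
  Glade: 2 of 3 neighbours < 3, below threshold.
  Jarrow: 1 of 3 neighbours < 3, below threshold.
  Kelston: 3 of 6 neighbours < 6, below threshold.
  Perry: 3 of 5 neighbours ≥ 3, panics.
Round 5 — no new panics; cascade stops.

yes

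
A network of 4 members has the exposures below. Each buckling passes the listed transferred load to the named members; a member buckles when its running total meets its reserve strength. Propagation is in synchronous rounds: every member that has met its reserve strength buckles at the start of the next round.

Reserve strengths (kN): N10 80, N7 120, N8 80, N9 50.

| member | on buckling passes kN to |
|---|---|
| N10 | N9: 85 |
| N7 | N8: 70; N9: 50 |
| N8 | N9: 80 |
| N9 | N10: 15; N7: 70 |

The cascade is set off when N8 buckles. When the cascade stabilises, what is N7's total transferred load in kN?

Round 1 — N8 buckles (initial).
  N9: +80 → 80 ≥ 50
Round 2 — N9 buckles.
  N10: +15 → 15 < 80
  N7: +70 → 70 < 120
No further bucklings.

70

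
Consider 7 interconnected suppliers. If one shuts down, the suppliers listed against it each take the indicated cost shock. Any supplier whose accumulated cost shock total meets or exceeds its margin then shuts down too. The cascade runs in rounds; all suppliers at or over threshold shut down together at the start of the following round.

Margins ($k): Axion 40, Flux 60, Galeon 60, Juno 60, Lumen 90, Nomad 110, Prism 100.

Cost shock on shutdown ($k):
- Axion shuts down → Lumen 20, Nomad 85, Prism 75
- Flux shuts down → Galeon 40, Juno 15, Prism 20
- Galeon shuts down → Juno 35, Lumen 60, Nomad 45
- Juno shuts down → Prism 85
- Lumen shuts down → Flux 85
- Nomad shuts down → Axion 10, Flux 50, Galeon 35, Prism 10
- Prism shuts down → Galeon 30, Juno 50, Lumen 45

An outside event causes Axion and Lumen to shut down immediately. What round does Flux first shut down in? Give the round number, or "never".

Round 1 — Axion, Lumen shut down (initial).
  Flux: +85 → 85 ≥ 60
  Nomad: +85 → 85 < 110
  Prism: +75 → 75 < 100
Round 2 — Flux shuts down.
  Galeon: +40 → 40 < 60
  Juno: +15 → 15 < 60
  Prism: +20 → 95 < 100
No further shutdowns.

2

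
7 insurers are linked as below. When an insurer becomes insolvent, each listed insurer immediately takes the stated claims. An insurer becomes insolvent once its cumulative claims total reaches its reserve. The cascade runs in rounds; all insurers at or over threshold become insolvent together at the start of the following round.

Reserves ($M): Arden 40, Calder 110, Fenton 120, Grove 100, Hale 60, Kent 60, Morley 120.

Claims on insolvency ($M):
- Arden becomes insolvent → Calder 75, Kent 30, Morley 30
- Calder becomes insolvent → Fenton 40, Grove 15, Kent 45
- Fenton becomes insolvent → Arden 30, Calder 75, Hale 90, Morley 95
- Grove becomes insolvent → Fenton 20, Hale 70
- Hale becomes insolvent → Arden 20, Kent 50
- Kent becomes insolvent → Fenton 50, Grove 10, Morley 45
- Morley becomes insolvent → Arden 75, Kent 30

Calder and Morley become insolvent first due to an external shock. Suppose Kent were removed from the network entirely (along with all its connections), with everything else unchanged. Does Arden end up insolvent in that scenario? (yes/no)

yes

With Kent removed:
Round 1 — Calder, Morley become insolvent (initial).
  Arden: +75 → 75 ≥ 40
  Fenton: +40 → 40 < 120
  Grove: +15 → 15 < 100
Round 2 — Arden becomes insolvent.
No further insolvencies.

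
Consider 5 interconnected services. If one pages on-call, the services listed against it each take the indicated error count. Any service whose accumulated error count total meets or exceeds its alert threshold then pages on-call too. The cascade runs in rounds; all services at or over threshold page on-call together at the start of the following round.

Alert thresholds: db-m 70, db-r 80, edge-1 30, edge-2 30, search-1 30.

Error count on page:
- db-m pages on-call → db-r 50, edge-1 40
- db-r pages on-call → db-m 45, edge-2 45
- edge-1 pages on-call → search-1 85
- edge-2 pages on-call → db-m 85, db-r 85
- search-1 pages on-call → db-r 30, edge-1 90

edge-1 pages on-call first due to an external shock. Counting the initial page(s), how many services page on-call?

Round 1 — edge-1 pages on-call (initial).
  search-1: +85 → 85 ≥ 30
Round 2 — search-1 pages on-call.
  db-r: +30 → 30 < 80
No further pages.

2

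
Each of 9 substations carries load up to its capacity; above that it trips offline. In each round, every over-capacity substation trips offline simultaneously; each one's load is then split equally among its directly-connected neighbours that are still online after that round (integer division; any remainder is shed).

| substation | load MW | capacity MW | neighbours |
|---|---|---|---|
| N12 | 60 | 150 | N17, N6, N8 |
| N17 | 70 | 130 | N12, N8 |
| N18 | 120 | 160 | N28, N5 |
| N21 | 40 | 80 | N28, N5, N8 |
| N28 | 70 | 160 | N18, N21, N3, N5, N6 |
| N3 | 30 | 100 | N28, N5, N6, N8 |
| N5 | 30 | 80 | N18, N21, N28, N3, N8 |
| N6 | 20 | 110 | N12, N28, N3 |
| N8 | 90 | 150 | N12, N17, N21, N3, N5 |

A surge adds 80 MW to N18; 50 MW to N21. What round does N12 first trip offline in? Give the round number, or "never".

4

Round 1 — N18 at 200 > 160; N21 at 90 > 80. N18, N21 trip offline.
  N18 sheds 200 MW to N28, N5: 100 each.
    N28: 70+100 = 170 > 160
    N5: 30+100 = 130 > 80
  N21 sheds 90 MW to N28, N5, N8: 30 each.
    N28: 170+30 = 200 > 160
    N5: 130+30 = 160 > 80
    N8: 90+30 = 120 ≤ 150
Round 2 — N28, N5 trip offline.
  N28 sheds 200 MW to N3, N6: 100 each.
    N3: 30+100 = 130 > 100
    N6: 20+100 = 120 > 110
  N5 sheds 160 MW to N3, N8: 80 each.
    N3: 130+80 = 210 > 100
    N8: 120+80 = 200 > 150
Round 3 — N3, N6, N8 trip offline.
  N3 sheds 210 MW: no online neighbours, lost.
  N6 sheds 120 MW to N12: 120 each.
    N12: 60+120 = 180 > 150
  N8 sheds 200 MW to N12, N17: 100 each.
    N12: 180+100 = 280 > 150
    N17: 70+100 = 170 > 130
Round 4 — N12, N17 trip offline.
  N12 sheds 280 MW: no online neighbours, lost.
  N17 sheds 170 MW: no online neighbours, lost.
No further trips.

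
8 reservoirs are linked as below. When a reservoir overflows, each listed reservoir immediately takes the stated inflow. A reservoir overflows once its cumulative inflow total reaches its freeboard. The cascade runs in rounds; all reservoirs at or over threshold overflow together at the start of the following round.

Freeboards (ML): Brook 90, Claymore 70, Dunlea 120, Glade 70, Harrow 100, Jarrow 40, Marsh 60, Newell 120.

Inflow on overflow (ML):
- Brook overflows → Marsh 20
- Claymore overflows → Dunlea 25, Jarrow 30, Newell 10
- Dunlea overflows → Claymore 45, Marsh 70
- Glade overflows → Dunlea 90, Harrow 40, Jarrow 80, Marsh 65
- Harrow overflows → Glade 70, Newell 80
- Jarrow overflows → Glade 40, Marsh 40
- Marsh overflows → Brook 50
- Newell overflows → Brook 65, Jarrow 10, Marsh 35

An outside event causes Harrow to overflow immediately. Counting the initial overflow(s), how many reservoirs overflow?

Round 1 — Harrow overflows (initial).
  Glade: +70 → 70 ≥ 70
  Newell: +80 → 80 < 120
Round 2 — Glade overflows.
  Dunlea: +90 → 90 < 120
  Jarrow: +80 → 80 ≥ 40
  Marsh: +65 → 65 ≥ 60
Round 3 — Jarrow, Marsh overflow.
  Brook: +50 → 50 < 90
No further overflows.

4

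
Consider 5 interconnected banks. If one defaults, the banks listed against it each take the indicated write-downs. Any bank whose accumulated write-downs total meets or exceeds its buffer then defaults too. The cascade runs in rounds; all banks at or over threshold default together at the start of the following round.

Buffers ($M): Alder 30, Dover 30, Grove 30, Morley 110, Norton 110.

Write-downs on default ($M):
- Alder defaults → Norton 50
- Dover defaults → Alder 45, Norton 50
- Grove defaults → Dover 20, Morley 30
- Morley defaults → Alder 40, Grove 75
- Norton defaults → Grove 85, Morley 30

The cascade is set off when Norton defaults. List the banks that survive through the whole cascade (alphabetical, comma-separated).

Round 1 — Norton defaults (initial).
  Grove: +85 → 85 ≥ 30
  Morley: +30 → 30 < 110
Round 2 — Grove defaults.
  Dover: +20 → 20 < 30
  Morley: +30 → 60 < 110
No further defaults.

Alder, Dover, Morley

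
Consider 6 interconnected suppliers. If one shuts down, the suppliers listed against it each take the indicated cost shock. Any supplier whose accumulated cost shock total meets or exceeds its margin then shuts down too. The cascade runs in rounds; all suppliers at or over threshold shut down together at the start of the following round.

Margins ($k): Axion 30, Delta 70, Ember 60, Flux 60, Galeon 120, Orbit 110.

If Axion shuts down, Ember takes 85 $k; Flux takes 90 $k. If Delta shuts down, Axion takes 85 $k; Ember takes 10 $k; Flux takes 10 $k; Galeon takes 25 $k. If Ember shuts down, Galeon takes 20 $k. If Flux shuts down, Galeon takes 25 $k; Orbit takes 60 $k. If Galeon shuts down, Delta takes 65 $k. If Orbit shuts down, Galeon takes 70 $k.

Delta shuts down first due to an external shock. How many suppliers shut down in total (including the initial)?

4

Round 1 — Delta shuts down (initial).
  Axion: +85 → 85 ≥ 30
  Ember: +10 → 10 < 60
  Flux: +10 → 10 < 60
  Galeon: +25 → 25 < 120
Round 2 — Axion shuts down.
  Ember: +85 → 95 ≥ 60
  Flux: +90 → 100 ≥ 60
Round 3 — Ember, Flux shut down.
  Galeon: +20+25 → 70 < 120
  Orbit: +60 → 60 < 110
No further shutdowns.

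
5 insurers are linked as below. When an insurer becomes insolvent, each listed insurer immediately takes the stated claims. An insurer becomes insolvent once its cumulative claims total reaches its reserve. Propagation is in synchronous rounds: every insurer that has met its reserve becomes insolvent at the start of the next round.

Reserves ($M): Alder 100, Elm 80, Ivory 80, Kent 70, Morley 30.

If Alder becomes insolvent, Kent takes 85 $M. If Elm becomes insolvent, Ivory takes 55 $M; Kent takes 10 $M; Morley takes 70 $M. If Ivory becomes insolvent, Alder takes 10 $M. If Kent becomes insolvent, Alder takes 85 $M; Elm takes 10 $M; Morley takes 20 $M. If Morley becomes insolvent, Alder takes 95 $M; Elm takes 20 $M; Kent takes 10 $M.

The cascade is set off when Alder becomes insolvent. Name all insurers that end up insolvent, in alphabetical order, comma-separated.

Alder, Kent

Round 1 — Alder becomes insolvent (initial).
  Kent: +85 → 85 ≥ 70
Round 2 — Kent becomes insolvent.
  Elm: +10 → 10 < 80
  Morley: +20 → 20 < 30
No further insolvencies.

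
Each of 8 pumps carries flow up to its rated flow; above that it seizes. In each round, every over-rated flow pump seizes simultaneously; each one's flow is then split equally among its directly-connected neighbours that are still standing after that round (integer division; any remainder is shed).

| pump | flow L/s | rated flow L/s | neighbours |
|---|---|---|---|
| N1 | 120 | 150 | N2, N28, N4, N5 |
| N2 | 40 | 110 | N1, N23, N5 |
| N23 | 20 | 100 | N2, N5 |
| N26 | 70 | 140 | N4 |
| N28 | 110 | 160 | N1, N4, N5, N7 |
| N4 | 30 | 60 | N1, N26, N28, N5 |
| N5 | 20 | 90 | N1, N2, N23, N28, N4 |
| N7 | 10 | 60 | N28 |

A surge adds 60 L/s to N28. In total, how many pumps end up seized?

6

Round 1 — N28 at 170 > 160. N28 seizes.
  N28 sheds 170 L/s to N1, N4, N5, N7: 42 each (2 lost).
    N1: 120+42 = 162 > 150
    N4: 30+42 = 72 > 60
    N5: 20+42 = 62 ≤ 90
    N7: 10+42 = 52 ≤ 60
Round 2 — N1, N4 seize.
  N1 sheds 162 L/s to N2, N5: 81 each.
    N2: 40+81 = 121 > 110
    N5: 62+81 = 143 > 90
  N4 sheds 72 L/s to N26, N5: 36 each.
    N26: 70+36 = 106 ≤ 140
    N5: 143+36 = 179 > 90
Round 3 — N2, N5 seize.
  N2 sheds 121 L/s to N23: 121 each.
    N23: 20+121 = 141 > 100
  N5 sheds 179 L/s to N23: 179 each.
    N23: 141+179 = 320 > 100
Round 4 — N23 seizes.
  N23 sheds 320 L/s: no online neighbours, lost.
No further seizures.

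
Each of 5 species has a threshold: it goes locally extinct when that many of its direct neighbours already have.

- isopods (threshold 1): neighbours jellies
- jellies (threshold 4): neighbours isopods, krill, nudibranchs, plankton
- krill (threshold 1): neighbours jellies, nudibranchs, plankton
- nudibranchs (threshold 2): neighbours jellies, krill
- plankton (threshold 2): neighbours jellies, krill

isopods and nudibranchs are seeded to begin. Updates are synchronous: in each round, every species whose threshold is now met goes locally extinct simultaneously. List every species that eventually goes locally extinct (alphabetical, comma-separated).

isopods, krill, nudibranchs

Round 1 — isopods, nudibranchs go locally extinct (initial).
Round 2 — checking thresholds:
  jellies: 2 of 4 neighbours < 4, not yet.
  krill: 1 of 3 neighbours ≥ 1, goes locally extinct.
Round 3 — no new extinctions; cascade stops.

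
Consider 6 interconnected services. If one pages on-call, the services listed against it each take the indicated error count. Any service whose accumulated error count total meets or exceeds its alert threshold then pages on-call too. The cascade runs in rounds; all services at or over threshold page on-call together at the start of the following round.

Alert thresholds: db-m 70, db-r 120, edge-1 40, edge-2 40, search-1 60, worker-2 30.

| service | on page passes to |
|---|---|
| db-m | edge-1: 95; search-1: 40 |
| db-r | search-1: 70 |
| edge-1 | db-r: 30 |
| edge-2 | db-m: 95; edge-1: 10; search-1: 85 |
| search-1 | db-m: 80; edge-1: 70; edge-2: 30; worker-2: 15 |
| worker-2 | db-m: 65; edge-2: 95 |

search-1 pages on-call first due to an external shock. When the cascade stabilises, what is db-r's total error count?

Round 1 — search-1 pages on-call (initial).
  db-m: +80 → 80 ≥ 70
  edge-1: +70 → 70 ≥ 40
  edge-2: +30 → 30 < 40
  worker-2: +15 → 15 < 30
Round 2 — db-m, edge-1 page on-call.
  db-r: +30 → 30 < 120
No further pages.

30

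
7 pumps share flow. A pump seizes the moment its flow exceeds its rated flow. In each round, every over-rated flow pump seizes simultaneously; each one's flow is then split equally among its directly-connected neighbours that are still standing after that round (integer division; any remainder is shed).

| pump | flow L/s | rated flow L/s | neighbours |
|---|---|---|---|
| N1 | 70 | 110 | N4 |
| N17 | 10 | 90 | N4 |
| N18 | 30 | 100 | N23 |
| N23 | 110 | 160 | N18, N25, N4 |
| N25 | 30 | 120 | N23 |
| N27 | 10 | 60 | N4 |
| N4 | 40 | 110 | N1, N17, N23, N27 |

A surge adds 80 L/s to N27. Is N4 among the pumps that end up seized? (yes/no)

yes

Round 1 — N27 at 90 > 60. N27 seizes.
  N27 sheds 90 L/s to N4: 90 each.
    N4: 40+90 = 130 > 110
Round 2 — N4 seizes.
  N4 sheds 130 L/s to N1, N17, N23: 43 each (1 lost).
    N1: 70+43 = 113 > 110
    N17: 10+43 = 53 ≤ 90
    N23: 110+43 = 153 ≤ 160
Round 3 — N1 seizes.
  N1 sheds 113 L/s: no online neighbours, lost.
No further seizures.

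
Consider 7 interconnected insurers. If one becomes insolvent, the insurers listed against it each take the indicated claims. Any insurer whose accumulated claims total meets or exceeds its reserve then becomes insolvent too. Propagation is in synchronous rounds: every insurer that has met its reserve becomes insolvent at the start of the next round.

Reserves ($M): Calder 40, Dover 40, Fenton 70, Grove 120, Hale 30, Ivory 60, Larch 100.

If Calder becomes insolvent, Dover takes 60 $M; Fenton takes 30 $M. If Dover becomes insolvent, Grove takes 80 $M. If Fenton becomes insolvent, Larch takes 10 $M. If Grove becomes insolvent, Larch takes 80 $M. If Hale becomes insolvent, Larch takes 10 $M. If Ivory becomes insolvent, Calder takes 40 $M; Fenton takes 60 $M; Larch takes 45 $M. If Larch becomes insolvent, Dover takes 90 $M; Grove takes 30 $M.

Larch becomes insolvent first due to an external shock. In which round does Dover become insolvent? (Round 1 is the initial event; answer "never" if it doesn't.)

Round 1 — Larch becomes insolvent (initial).
  Dover: +90 → 90 ≥ 40
  Grove: +30 → 30 < 120
Round 2 — Dover becomes insolvent.
  Grove: +80 → 110 < 120
No further insolvencies.

2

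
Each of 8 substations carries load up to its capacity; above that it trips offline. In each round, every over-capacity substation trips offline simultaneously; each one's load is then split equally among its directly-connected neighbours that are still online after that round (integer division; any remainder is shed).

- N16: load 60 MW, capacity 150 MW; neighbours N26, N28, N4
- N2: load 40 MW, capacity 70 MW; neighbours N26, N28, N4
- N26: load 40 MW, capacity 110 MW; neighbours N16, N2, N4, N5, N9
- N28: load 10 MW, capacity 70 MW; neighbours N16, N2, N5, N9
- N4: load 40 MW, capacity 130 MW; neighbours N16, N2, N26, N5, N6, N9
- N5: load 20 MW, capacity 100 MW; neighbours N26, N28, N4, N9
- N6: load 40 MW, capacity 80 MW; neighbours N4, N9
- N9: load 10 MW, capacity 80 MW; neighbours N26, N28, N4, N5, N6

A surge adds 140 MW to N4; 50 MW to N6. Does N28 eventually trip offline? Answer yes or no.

Round 1 — N4 at 180 > 130; N6 at 90 > 80. N4, N6 trip offline.
  N4 sheds 180 MW to N16, N2, N26, N5, N9: 36 each.
    N16: 60+36 = 96 ≤ 150
    N2: 40+36 = 76 > 70
    N26: 40+36 = 76 ≤ 110
    N5: 20+36 = 56 ≤ 100
    N9: 10+36 = 46 ≤ 80
  N6 sheds 90 MW to N9: 90 each.
    N9: 46+90 = 136 > 80
Round 2 — N2, N9 trip offline.
  N2 sheds 76 MW to N26, N28: 38 each.
    N26: 76+38 = 114 > 110
    N28: 10+38 = 48 ≤ 70
  N9 sheds 136 MW to N26, N28, N5: 45 each (1 lost).
    N26: 114+45 = 159 > 110
    N28: 48+45 = 93 > 70
    N5: 56+45 = 101 > 100
Round 3 — N26, N28, N5 trip offline.
  N26 sheds 159 MW to N16: 159 each.
    N16: 96+159 = 255 > 150
  N28 sheds 93 MW to N16: 93 each.
    N16: 255+93 = 348 > 150
  N5 sheds 101 MW: no online neighbours, lost.
Round 4 — N16 trips offline.
  N16 sheds 348 MW: no online neighbours, lost.
No further trips.

yes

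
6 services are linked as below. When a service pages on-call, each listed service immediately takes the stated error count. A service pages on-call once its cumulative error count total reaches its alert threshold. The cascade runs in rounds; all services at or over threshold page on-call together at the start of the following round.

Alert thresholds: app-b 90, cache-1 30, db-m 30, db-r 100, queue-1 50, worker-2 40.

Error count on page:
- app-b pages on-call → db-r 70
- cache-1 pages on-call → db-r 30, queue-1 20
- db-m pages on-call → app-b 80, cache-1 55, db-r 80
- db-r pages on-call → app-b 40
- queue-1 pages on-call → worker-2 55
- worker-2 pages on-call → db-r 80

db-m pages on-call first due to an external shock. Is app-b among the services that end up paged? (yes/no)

yes

Round 1 — db-m pages on-call (initial).
  app-b: +80 → 80 < 90
  cache-1: +55 → 55 ≥ 30
  db-r: +80 → 80 < 100
Round 2 — cache-1 pages on-call.
  db-r: +30 → 110 ≥ 100
  queue-1: +20 → 20 < 50
Round 3 — db-r pages on-call.
  app-b: +40 → 120 ≥ 90
Round 4 — app-b pages on-call.
No further pages.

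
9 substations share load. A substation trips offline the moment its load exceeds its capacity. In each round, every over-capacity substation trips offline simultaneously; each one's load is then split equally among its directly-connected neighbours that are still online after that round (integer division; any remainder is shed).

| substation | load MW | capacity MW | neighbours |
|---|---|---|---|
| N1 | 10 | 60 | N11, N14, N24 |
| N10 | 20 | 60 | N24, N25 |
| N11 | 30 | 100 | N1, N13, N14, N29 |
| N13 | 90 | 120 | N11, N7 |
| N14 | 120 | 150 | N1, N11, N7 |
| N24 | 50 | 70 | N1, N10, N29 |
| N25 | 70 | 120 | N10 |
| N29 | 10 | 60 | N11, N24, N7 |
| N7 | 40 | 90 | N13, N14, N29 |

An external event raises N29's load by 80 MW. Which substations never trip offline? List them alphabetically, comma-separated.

Round 1 — N29 at 90 > 60. N29 trips offline.
  N29 sheds 90 MW to N11, N24, N7: 30 each.
    N11: 30+30 = 60 ≤ 100
    N24: 50+30 = 80 > 70
    N7: 40+30 = 70 ≤ 90
Round 2 — N24 trips offline.
  N24 sheds 80 MW to N1, N10: 40 each.
    N1: 10+40 = 50 ≤ 60
    N10: 20+40 = 60 ≤ 60
No further trips.

N1, N10, N11, N13, N14, N25, N7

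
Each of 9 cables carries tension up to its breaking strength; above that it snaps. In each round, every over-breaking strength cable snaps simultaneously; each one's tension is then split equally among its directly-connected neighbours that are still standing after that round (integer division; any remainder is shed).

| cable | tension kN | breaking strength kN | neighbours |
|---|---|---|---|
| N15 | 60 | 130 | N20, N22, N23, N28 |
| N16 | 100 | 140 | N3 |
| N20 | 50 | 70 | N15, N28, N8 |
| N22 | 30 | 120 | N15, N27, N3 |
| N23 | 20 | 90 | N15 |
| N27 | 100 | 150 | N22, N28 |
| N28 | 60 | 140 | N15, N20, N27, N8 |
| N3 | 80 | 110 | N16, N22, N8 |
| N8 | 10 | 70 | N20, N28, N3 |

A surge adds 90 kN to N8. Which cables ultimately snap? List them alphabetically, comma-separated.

Round 1 — N8 at 100 > 70. N8 snaps.
  N8 sheds 100 kN to N20, N28, N3: 33 each (1 lost).
    N20: 50+33 = 83 > 70
    N28: 60+33 = 93 ≤ 140
    N3: 80+33 = 113 > 110
Round 2 — N20, N3 snap.
  N20 sheds 83 kN to N15, N28: 41 each (1 lost).
    N15: 60+41 = 101 ≤ 130
    N28: 93+41 = 134 ≤ 140
  N3 sheds 113 kN to N16, N22: 56 each (1 lost).
    N16: 100+56 = 156 > 140
    N22: 30+56 = 86 ≤ 120
Round 3 — N16 snaps.
  N16 sheds 156 kN: no online neighbours, lost.
No further breaks.

N16, N20, N3, N8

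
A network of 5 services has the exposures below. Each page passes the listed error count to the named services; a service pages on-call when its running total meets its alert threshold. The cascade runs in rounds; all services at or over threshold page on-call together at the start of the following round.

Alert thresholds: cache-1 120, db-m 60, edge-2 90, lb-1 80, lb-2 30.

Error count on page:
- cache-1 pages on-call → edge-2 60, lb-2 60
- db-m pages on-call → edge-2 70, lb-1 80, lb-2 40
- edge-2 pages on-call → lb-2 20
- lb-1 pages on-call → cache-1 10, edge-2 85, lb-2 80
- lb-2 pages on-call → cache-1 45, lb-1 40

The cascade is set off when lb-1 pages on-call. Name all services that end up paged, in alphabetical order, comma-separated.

lb-1, lb-2

Round 1 — lb-1 pages on-call (initial).
  cache-1: +10 → 10 < 120
  edge-2: +85 → 85 < 90
  lb-2: +80 → 80 ≥ 30
Round 2 — lb-2 pages on-call.
  cache-1: +45 → 55 < 120
No further pages.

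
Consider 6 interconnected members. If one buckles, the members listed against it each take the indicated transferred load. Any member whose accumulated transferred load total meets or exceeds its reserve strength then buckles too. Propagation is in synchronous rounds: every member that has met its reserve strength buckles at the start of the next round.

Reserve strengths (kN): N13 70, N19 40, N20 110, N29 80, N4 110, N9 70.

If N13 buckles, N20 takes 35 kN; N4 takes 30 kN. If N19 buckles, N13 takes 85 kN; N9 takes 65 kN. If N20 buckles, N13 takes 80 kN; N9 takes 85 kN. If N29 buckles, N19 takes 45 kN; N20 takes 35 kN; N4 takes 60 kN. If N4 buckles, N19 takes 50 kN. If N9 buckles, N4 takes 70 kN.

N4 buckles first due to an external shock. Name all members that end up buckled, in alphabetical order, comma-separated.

N13, N19, N4

Round 1 — N4 buckles (initial).
  N19: +50 → 50 ≥ 40
Round 2 — N19 buckles.
  N13: +85 → 85 ≥ 70
  N9: +65 → 65 < 70
Round 3 — N13 buckles.
  N20: +35 → 35 < 110
No further bucklings.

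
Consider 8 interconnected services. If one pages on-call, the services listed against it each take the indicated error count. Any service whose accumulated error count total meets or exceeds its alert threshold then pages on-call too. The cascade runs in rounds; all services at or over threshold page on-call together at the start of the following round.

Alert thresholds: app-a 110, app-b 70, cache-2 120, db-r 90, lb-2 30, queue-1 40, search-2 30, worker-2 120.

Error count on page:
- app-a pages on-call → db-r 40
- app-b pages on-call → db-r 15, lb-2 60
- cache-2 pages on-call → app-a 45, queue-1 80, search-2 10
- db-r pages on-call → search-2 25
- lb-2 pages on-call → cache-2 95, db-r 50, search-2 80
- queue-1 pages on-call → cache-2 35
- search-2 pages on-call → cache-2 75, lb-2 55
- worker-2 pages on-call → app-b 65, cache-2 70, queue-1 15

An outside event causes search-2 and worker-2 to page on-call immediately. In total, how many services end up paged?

Round 1 — search-2, worker-2 page on-call (initial).
  app-b: +65 → 65 < 70
  cache-2: +75+70 → 145 ≥ 120
  lb-2: +55 → 55 ≥ 30
  queue-1: +15 → 15 < 40
Round 2 — cache-2, lb-2 page on-call.
  app-a: +45 → 45 < 110
  db-r: +50 → 50 < 90
  queue-1: +80 → 95 ≥ 40
Round 3 — queue-1 pages on-call.
No further pages.

5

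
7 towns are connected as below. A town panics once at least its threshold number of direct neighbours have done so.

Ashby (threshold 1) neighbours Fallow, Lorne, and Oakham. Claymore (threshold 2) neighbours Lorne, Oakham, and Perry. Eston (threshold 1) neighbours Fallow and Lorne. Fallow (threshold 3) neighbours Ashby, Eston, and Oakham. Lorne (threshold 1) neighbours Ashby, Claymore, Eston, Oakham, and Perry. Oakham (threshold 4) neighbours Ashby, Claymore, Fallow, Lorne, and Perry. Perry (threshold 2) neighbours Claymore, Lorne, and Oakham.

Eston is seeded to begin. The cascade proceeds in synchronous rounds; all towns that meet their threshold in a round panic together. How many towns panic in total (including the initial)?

3

Round 1 — Eston panics (initial).
Round 2 — checking thresholds:
  Fallow: 1 of 3 neighbours < 3, below threshold.
  Lorne: 1 of 5 neighbours ≥ 1, panics.
Round 3 — checking thresholds:
  Ashby: 1 of 3 neighbours ≥ 1, panics.
  Claymore: 1 of 3 neighbours < 2, below threshold.
  Fallow: 1 of 3 neighbours < 3, below threshold.
  Oakham: 1 of 5 neighbours < 4, below threshold.
  Perry: 1 of 3 neighbours < 2, below threshold.
Round 4 — no new panics; cascade stops.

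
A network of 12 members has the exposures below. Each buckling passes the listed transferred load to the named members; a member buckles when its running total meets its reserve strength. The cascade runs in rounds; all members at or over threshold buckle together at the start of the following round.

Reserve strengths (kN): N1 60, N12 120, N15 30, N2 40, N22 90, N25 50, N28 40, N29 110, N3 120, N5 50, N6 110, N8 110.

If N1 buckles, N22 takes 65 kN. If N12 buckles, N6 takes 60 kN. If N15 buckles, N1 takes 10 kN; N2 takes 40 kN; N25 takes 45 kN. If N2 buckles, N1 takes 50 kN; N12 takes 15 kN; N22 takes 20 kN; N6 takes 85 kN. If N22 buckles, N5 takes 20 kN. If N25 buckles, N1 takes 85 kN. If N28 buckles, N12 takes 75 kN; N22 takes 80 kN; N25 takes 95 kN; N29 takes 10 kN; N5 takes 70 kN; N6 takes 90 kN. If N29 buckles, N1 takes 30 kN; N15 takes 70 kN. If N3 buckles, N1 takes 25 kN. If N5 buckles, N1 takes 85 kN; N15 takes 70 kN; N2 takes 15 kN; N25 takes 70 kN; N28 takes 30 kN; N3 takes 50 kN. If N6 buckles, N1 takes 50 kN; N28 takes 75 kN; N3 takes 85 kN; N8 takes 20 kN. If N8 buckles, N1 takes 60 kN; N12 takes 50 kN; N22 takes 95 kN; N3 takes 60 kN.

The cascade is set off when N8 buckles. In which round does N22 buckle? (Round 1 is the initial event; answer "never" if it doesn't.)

2

Round 1 — N8 buckles (initial).
  N1: +60 → 60 ≥ 60
  N12: +50 → 50 < 120
  N22: +95 → 95 ≥ 90
  N3: +60 → 60 < 120
Round 2 — N1, N22 buckle.
  N5: +20 → 20 < 50
No further bucklings.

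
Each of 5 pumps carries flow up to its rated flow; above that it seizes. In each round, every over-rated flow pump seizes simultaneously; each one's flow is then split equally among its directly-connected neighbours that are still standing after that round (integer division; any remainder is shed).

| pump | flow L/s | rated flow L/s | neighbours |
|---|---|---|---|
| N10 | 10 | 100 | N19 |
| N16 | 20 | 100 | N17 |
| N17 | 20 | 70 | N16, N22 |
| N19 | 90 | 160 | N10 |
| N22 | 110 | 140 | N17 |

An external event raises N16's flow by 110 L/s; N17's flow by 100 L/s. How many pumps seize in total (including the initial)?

3

Round 1 — N16 at 130 > 100; N17 at 120 > 70. N16, N17 seize.
  N16 sheds 130 L/s: no online neighbours, lost.
  N17 sheds 120 L/s to N22: 120 each.
    N22: 110+120 = 230 > 140
Round 2 — N22 seizes.
  N22 sheds 230 L/s: no online neighbours, lost.
No further seizures.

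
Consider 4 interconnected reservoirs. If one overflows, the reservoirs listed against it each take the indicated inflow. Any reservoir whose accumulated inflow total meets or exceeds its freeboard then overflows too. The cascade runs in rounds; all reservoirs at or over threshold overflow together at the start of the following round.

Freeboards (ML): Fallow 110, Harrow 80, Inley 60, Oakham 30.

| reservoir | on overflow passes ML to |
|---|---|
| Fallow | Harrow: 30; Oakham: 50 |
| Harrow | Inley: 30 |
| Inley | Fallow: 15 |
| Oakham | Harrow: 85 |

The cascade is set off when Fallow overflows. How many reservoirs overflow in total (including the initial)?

Round 1 — Fallow overflows (initial).
  Harrow: +30 → 30 < 80
  Oakham: +50 → 50 ≥ 30
Round 2 — Oakham overflows.
  Harrow: +85 → 115 ≥ 80
Round 3 — Harrow overflows.
  Inley: +30 → 30 < 60
No further overflows.

3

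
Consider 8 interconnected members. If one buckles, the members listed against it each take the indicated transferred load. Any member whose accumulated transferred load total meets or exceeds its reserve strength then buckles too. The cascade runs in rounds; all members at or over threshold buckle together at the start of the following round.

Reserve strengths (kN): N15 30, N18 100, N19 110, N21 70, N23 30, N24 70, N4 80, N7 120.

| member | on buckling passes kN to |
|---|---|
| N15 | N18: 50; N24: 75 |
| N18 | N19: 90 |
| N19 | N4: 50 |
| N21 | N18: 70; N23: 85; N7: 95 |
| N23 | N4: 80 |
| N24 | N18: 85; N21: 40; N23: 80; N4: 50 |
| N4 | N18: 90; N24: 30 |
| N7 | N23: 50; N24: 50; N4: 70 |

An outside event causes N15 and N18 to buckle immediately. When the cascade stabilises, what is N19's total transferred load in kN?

Round 1 — N15, N18 buckle (initial).
  N19: +90 → 90 < 110
  N24: +75 → 75 ≥ 70
Round 2 — N24 buckles.
  N21: +40 → 40 < 70
  N23: +80 → 80 ≥ 30
  N4: +50 → 50 < 80
Round 3 — N23 buckles.
  N4: +80 → 130 ≥ 80
Round 4 — N4 buckles.
No further bucklings.

90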